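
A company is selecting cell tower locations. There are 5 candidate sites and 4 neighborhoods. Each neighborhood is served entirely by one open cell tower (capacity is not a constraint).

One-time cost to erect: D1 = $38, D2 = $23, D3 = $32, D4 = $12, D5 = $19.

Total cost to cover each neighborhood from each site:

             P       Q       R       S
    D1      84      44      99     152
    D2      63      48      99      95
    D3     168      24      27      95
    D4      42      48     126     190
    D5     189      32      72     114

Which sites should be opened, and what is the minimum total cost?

Open D3 and D4; minimum total cost 232.

For any fixed open set, each neighborhood goes to its cheapest open site; total = fixed + service.
{D3, D4}: P→D4 42, Q→D3 24, R→D3 27, S→D3 95. Service 188; fixed 44; total 232.
{D3, D4, D5}: P→D4 42, Q→D3 24, R→D3 27, S→D3 95. Service 188; fixed 63; total 251.
{D2, D3, D4}: service 188 + fixed 67 = 255
{D1, D2, D3, D4, D5}: service 188 + fixed 124 = 312
No other subset beats 232.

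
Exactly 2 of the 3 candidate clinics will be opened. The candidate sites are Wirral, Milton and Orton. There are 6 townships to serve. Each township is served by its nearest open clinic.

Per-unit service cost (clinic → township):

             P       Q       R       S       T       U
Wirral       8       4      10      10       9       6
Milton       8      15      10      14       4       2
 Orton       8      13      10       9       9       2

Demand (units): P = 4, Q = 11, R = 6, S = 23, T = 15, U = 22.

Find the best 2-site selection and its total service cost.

Choose Wirral and Milton; total service cost 470.

With exactly 2 open, each township uses its cheapest among the chosen.
{Wirral, Milton}: P→Wirral 8·4=32, Q→Wirral 4·11=44, R→Wirral 10·6=60, S→Wirral 10·23=230, T→Milton 4·15=60, U→Milton 2·22=44. Service cost 470.
{Wirral, Orton}: service cost 522
{Milton, Orton}: service cost 546
Among all 3 size-2 choices, {Wirral, Milton} is lowest.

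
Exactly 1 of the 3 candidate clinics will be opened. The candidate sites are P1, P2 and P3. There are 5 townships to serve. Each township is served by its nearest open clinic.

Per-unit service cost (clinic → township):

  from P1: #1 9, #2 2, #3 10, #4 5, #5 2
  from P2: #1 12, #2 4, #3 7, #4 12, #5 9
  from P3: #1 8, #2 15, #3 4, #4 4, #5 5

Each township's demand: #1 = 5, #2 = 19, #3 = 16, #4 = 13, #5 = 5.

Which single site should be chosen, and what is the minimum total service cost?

With exactly 1 open, each township uses its cheapest among the chosen.
{P1}: #1→P1 9·5=45, #2→P1 2·19=38, #3→P1 10·16=160, #4→P1 5·13=65, #5→P1 2·5=10. Service cost 318.
{P2}: service cost 449
{P3}: service cost 466
Among all 3 size-1 choices, {P1} is lowest.

Choose P1 only; total service cost 318.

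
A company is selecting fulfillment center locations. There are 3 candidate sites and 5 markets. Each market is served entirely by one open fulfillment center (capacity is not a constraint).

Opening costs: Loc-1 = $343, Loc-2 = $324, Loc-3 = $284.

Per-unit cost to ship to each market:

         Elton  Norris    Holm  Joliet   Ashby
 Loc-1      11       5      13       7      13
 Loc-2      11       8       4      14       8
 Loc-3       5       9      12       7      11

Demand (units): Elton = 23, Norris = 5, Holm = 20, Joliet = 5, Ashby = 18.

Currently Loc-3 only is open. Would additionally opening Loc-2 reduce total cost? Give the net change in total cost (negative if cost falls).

No — net change +105 (cost rises by 105).

Current service cost with {Loc-3}: 633.
Adding Loc-2: each market re-picks its cheapest; new service cost 414, saving 219.
Extra fixed cost: 324. Net change = 324 − 219 = 105.
(Totals: 917 → 1022.)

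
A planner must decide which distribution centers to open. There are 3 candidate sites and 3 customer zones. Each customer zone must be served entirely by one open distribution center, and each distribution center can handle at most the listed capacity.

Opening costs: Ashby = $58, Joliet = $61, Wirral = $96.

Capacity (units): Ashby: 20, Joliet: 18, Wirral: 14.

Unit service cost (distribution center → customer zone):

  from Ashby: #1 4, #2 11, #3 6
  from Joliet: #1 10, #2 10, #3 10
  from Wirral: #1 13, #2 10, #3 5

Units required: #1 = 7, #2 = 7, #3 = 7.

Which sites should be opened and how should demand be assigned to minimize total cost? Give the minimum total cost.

Open {Ashby, Joliet}: #1→Ashby 4·7=28, #2→Joliet 10·7=70, #3→Ashby 6·7=42.
Loads: Ashby carries 14/20, Joliet carries 7/18. Service 140; fixed 119; total 259.
Next best feasible plan costs 287.

Minimum total cost: 259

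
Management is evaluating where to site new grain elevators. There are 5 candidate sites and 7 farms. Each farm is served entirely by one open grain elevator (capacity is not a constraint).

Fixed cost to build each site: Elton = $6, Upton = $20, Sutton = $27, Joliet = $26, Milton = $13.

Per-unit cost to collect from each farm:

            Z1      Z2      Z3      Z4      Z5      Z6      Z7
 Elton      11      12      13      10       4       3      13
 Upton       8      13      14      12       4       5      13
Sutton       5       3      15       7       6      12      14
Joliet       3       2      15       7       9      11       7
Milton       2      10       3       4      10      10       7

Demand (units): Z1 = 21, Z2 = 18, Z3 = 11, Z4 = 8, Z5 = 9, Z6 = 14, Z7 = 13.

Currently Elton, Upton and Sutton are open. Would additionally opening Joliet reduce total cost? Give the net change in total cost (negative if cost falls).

Current service cost with {Elton, Upton, Sutton}: 605.
Adding Joliet: each farm re-picks its cheapest; new service cost 467, saving 138.
Extra fixed cost: 26. Net change = 26 − 138 = -112.
(Totals: 658 → 546.)

Yes — net change −112 (cost falls by 112).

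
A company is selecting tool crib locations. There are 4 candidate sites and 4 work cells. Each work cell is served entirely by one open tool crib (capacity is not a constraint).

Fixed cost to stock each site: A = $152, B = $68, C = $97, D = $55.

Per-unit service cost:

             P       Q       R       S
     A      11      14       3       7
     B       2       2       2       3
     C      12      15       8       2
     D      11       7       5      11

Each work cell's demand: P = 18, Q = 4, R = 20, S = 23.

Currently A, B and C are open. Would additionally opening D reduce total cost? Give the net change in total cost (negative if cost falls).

Current service cost with {A, B, C}: 130.
Adding D: each work cell re-picks its cheapest; new service cost 130, saving 0.
Extra fixed cost: 55. Net change = 55 − 0 = 55.
(Totals: 447 → 502.)

No — net change +55 (cost rises by 55).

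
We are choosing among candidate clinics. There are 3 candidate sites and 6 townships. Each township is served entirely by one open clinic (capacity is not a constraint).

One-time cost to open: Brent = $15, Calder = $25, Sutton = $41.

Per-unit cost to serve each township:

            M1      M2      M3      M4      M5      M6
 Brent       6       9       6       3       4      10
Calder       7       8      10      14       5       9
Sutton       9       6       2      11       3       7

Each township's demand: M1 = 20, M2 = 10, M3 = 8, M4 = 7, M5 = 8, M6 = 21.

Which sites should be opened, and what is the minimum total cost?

For any fixed open set, each township goes to its cheapest open site; total = fixed + service.
{Brent, Sutton}: M1→Brent 6·20=120, M2→Sutton 6·10=60, M3→Sutton 2·8=16, M4→Brent 3·7=21, M5→Sutton 3·8=24, M6→Sutton 7·21=147. Service 388; fixed 56; total 444.
{Brent, Calder, Sutton}: M1→Brent 6·20=120, M2→Sutton 6·10=60, M3→Sutton 2·8=16, M4→Brent 3·7=21, M5→Sutton 3·8=24, M6→Sutton 7·21=147. Service 388; fixed 81; total 469.
{Brent, Calder}: service 490 + fixed 40 = 530
{Brent}: M1→Brent 6·20=120, M2→Brent 9·10=90, M3→Brent 6·8=48, M4→Brent 3·7=21, M5→Brent 4·8=32, M6→Brent 10·21=210. Service 521; fixed 15; total 536.
No other subset beats 444.

Open Brent and Sutton; minimum total cost 444.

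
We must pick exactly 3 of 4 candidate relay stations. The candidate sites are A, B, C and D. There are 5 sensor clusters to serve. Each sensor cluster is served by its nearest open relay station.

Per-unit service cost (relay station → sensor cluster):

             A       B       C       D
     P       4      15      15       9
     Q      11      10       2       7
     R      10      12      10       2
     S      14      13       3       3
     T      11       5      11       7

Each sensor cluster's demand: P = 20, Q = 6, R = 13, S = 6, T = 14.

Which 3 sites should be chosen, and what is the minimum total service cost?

With exactly 3 open, each sensor cluster uses its cheapest among the chosen.
{A, C, D}: P→A 4·20=80, Q→C 2·6=12, R→D 2·13=26, S→C 3·6=18, T→D 7·14=98. Service cost 234.
{A, B, D}: service cost 236
{B, C, D}: service cost 306
Among all 4 size-3 choices, {A, C, D} is lowest.

Choose A, C and D; total service cost 234.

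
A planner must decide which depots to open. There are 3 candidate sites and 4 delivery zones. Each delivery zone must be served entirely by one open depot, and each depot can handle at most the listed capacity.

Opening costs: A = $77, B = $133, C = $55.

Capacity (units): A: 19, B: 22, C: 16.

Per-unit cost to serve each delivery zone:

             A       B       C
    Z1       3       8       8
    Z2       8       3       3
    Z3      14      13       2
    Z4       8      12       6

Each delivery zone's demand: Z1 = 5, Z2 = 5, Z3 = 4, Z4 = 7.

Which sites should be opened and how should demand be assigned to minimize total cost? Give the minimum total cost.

Open {A, C}: Z1→A 3·5=15, Z2→C 3·5=15, Z3→C 2·4=8, Z4→C 6·7=42.
Loads: A carries 5/19, C carries 16/16. Service 80; fixed 132; total 212.
Next best feasible plan costs 226.

Minimum total cost: 212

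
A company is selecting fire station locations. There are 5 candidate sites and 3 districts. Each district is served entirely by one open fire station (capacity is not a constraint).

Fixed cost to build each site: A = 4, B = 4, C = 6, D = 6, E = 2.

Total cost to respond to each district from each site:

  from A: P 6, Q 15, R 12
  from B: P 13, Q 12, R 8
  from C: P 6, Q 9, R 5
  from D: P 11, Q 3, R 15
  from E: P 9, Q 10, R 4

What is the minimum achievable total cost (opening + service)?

Minimum total cost: 24

For any fixed open set, each district goes to its cheapest open site; total = fixed + service.
{D, E}: P→E 9, Q→D 3, R→E 4. Service 16; fixed 8; total 24.
{A, D, E}: service 13 + fixed 12 = 25
{E}: P→E 9, Q→E 10, R→E 4. Service 23; fixed 2; total 25.
{A, B, C, D, E}: service 13 + fixed 22 = 35
No other subset beats 24.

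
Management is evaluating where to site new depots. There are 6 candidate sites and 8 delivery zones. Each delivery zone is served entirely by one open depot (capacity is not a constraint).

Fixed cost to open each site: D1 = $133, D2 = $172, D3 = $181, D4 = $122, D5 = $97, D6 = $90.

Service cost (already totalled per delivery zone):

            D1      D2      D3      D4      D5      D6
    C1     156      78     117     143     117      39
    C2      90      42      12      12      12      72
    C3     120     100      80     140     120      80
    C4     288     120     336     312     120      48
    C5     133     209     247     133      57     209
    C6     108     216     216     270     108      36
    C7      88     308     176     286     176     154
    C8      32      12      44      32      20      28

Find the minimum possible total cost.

Minimum total cost: 633

For any fixed open set, each delivery zone goes to its cheapest open site; total = fixed + service.
{D5, D6}: C1→D6 39, C2→D5 12, C3→D6 80, C4→D6 48, C5→D5 57, C6→D6 36, C7→D6 154, C8→D5 20. Service 446; fixed 187; total 633.
{D1, D5, D6}: service 380 + fixed 320 = 700
{D4, D6}: service 530 + fixed 212 = 742
{D1, D2, D3, D4, D5, D6}: C1→D6 39, C2→D3 12, C3→D3 80, C4→D6 48, C5→D5 57, C6→D6 36, C7→D1 88, C8→D2 12. Service 372; fixed 795; total 1167.
No other subset beats 633.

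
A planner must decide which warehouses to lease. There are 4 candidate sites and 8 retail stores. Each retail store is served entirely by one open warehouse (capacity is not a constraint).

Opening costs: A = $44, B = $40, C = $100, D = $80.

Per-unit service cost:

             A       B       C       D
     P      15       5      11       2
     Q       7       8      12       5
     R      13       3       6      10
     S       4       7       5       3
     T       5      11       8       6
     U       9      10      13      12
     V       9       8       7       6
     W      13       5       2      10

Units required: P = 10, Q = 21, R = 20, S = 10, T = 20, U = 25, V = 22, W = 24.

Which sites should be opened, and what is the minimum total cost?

For any fixed open set, each retail store goes to its cheapest open site; total = fixed + service.
{A, B, D}: P→D 2·10=20, Q→D 5·21=105, R→B 3·20=60, S→D 3·10=30, T→A 5·20=100, U→A 9·25=225, V→D 6·22=132, W→B 5·24=120. Service 792; fixed 164; total 956.
{B, D}: P→D 2·10=20, Q→D 5·21=105, R→B 3·20=60, S→D 3·10=30, T→D 6·20=120, U→B 10·25=250, V→D 6·22=132, W→B 5·24=120. Service 837; fixed 120; total 957.
{A, B, C, D}: service 720 + fixed 264 = 984
{B}: P→B 5·10=50, Q→B 8·21=168, R→B 3·20=60, S→B 7·10=70, T→B 11·20=220, U→B 10·25=250, V→B 8·22=176, W→B 5·24=120. Service 1114; fixed 40; total 1154.
No other subset beats 956.

Open A, B and D; minimum total cost 956.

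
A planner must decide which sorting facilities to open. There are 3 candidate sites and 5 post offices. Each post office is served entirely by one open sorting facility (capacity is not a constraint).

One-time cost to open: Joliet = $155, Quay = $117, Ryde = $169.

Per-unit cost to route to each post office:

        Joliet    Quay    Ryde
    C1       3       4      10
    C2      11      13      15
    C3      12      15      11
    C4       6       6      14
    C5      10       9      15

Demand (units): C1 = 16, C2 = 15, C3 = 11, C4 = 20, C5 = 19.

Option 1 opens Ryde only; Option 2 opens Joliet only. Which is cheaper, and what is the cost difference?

Option 2 is cheaper by 430.

Option 1: {Ryde}: C1→Ryde 10·16=160, C2→Ryde 15·15=225, C3→Ryde 11·11=121, C4→Ryde 14·20=280, C5→Ryde 15·19=285. Service 1071; fixed 169; total 1240.
Option 2: {Joliet}: C1→Joliet 3·16=48, C2→Joliet 11·15=165, C3→Joliet 12·11=132, C4→Joliet 6·20=120, C5→Joliet 10·19=190. Service 655; fixed 155; total 810.
Difference: |1240 − 810| = 430.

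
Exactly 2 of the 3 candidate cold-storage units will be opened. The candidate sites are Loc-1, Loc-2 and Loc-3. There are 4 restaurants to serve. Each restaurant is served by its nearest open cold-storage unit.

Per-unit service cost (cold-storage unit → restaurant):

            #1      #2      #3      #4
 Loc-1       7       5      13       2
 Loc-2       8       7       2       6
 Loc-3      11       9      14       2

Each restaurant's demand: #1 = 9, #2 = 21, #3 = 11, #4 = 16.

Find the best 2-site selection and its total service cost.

With exactly 2 open, each restaurant uses its cheapest among the chosen.
{Loc-1, Loc-2}: #1→Loc-1 7·9=63, #2→Loc-1 5·21=105, #3→Loc-2 2·11=22, #4→Loc-1 2·16=32. Service cost 222.
{Loc-2, Loc-3}: service cost 273
{Loc-1, Loc-3}: service cost 343
Among all 3 size-2 choices, {Loc-1, Loc-2} is lowest.

Choose Loc-1 and Loc-2; total service cost 222.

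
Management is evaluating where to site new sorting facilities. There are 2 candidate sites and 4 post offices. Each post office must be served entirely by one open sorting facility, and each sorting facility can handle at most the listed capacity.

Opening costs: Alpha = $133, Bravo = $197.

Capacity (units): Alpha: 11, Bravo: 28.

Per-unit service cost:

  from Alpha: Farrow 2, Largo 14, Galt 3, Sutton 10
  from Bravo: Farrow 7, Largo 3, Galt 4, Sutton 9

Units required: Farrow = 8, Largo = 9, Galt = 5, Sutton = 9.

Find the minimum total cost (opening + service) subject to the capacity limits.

Open {Alpha, Bravo}: Farrow→Alpha 2·8=16, Largo→Bravo 3·9=27, Galt→Bravo 4·5=20, Sutton→Bravo 9·9=81.
Loads: Alpha carries 8/11, Bravo carries 23/28. Service 144; fixed 330; total 474.
Next best feasible plan costs 509.

Minimum total cost: 474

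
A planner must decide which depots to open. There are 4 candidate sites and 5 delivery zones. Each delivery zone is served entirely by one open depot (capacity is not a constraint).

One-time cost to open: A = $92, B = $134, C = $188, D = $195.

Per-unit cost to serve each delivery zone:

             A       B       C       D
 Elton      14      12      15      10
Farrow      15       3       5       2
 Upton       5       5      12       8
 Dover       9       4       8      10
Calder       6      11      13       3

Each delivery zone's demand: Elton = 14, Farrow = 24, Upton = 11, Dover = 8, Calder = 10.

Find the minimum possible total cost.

Minimum total cost: 571

For any fixed open set, each delivery zone goes to its cheapest open site; total = fixed + service.
{B}: Elton→B 12·14=168, Farrow→B 3·24=72, Upton→B 5·11=55, Dover→B 4·8=32, Calder→B 11·10=110. Service 437; fixed 134; total 571.
{D}: Elton→D 10·14=140, Farrow→D 2·24=48, Upton→D 8·11=88, Dover→D 10·8=80, Calder→D 3·10=30. Service 386; fixed 195; total 581.
{A, B}: service 387 + fixed 226 = 613
{A, B, C, D}: service 305 + fixed 609 = 914
No other subset beats 571.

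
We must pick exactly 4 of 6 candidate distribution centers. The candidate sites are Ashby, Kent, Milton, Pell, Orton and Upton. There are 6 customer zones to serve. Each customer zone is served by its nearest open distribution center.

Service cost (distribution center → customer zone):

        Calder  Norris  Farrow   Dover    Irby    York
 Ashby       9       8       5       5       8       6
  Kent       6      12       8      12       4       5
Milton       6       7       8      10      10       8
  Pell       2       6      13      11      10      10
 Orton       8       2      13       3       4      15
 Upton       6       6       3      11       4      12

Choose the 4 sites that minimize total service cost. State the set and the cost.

With exactly 4 open, each customer zone uses its cheapest among the chosen.
{Kent, Pell, Orton, Upton}: Calder→Pell 2, Norris→Orton 2, Farrow→Upton 3, Dover→Orton 3, Irby→Kent 4, York→Kent 5. Service cost 19.
{Ashby, Pell, Orton, Upton}: service cost 20
{Ashby, Kent, Pell, Orton}: service cost 21
Among all 15 size-4 choices, {Kent, Pell, Orton, Upton} is lowest.

Choose Kent, Pell, Orton and Upton; total service cost 19.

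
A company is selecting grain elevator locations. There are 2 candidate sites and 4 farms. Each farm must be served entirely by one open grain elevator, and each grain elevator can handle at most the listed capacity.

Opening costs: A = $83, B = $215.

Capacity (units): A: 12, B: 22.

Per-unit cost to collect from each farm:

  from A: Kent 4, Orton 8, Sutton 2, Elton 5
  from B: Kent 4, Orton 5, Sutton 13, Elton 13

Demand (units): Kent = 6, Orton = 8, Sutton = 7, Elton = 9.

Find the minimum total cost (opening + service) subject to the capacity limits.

Minimum total cost: 498

Open {A, B}: Kent→B 4·6=24, Orton→B 5·8=40, Sutton→B 13·7=91, Elton→A 5·9=45.
Loads: A carries 9/12, B carries 21/22. Service 200; fixed 298; total 498.
Next best feasible plan costs 594.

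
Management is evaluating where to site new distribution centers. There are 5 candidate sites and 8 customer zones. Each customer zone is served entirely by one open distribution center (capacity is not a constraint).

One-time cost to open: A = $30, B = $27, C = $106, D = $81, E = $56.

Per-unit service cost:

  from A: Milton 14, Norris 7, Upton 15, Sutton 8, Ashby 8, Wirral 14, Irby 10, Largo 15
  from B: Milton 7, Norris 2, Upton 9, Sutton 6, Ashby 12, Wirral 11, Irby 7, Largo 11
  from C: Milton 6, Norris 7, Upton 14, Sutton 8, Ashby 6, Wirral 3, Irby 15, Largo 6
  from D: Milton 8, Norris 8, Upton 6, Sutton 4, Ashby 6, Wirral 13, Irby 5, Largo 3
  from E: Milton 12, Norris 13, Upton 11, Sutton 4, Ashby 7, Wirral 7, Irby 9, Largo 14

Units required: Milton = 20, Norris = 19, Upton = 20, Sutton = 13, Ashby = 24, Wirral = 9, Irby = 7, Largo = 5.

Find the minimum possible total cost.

Minimum total cost: 751

For any fixed open set, each customer zone goes to its cheapest open site; total = fixed + service.
{B, D}: Milton→B 7·20=140, Norris→B 2·19=38, Upton→D 6·20=120, Sutton→D 4·13=52, Ashby→D 6·24=144, Wirral→B 11·9=99, Irby→D 5·7=35, Largo→D 3·5=15. Service 643; fixed 108; total 751.
{B, C, D}: Milton→C 6·20=120, Norris→B 2·19=38, Upton→D 6·20=120, Sutton→D 4·13=52, Ashby→C 6·24=144, Wirral→C 3·9=27, Irby→D 5·7=35, Largo→D 3·5=15. Service 551; fixed 214; total 765.
{B, D, E}: service 607 + fixed 164 = 771
{A, B, C, D, E}: service 551 + fixed 300 = 851
No other subset beats 751.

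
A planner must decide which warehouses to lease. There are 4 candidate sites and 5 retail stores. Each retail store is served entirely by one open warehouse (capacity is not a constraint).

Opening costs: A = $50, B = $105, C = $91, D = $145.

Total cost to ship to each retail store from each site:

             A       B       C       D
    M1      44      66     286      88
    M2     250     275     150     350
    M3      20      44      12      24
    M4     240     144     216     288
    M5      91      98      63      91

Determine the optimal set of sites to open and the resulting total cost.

Open A and C; minimum total cost 626.

For any fixed open set, each retail store goes to its cheapest open site; total = fixed + service.
{A, C}: M1→A 44, M2→C 150, M3→C 12, M4→C 216, M5→C 63. Service 485; fixed 141; total 626.
{B, C}: M1→B 66, M2→C 150, M3→C 12, M4→B 144, M5→C 63. Service 435; fixed 196; total 631.
{A, B, C}: M1→A 44, M2→C 150, M3→C 12, M4→B 144, M5→C 63. Service 413; fixed 246; total 659.
{A, B, C, D}: M1→A 44, M2→C 150, M3→C 12, M4→B 144, M5→C 63. Service 413; fixed 391; total 804.
No other subset beats 626.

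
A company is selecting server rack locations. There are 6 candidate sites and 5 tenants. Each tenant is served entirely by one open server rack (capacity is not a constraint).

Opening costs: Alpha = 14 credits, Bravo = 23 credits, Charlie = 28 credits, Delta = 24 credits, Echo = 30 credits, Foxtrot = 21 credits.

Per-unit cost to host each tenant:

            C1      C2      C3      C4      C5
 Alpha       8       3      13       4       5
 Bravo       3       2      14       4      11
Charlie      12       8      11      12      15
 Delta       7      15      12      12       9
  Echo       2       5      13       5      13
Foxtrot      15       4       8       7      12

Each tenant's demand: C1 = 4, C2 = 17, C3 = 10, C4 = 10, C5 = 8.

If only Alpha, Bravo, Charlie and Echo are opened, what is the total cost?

Each tenant is assigned to its cheapest site among the open ones.
{Alpha, Bravo, Charlie, Echo}: C1→Echo 2·4=8, C2→Bravo 2·17=34, C3→Charlie 11·10=110, C4→Alpha 4·10=40, C5→Alpha 5·8=40. Service 232; fixed 95; total 327.

Total cost: 327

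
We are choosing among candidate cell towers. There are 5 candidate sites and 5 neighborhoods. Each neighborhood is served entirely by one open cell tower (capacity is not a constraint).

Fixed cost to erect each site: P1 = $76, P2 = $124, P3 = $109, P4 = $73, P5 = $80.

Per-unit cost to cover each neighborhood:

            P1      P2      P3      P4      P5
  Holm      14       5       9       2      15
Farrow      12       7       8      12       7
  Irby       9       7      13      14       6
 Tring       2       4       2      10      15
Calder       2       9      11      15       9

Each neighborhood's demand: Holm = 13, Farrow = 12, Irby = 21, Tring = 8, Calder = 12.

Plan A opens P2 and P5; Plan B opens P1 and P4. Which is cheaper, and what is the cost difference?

Plan A: {P2, P5}: Holm→P2 5·13=65, Farrow→P2 7·12=84, Irby→P5 6·21=126, Tring→P2 4·8=32, Calder→P2 9·12=108. Service 415; fixed 204; total 619.
Plan B: {P1, P4}: Holm→P4 2·13=26, Farrow→P1 12·12=144, Irby→P1 9·21=189, Tring→P1 2·8=16, Calder→P1 2·12=24. Service 399; fixed 149; total 548.
Difference: |619 − 548| = 71.

Plan B is cheaper by 71.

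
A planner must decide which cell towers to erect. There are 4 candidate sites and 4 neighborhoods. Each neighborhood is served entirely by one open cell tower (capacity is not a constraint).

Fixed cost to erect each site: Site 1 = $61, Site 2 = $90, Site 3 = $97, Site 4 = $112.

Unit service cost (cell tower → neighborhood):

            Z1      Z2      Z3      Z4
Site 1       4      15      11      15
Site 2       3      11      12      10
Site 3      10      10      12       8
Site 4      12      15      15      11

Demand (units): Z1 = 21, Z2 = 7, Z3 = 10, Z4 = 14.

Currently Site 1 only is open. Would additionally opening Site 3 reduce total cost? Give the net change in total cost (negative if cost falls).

Yes — net change −36 (cost falls by 36).

Current service cost with {Site 1}: 509.
Adding Site 3: each neighborhood re-picks its cheapest; new service cost 376, saving 133.
Extra fixed cost: 97. Net change = 97 − 133 = -36.
(Totals: 570 → 534.)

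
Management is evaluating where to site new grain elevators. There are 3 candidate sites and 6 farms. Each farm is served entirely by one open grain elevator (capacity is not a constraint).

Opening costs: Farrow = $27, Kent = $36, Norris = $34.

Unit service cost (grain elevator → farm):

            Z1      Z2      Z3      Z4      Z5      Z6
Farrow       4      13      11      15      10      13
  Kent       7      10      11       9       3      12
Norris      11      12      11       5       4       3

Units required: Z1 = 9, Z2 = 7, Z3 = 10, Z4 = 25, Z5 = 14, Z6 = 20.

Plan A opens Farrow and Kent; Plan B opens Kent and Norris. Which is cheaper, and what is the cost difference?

Plan A: {Farrow, Kent}: Z1→Farrow 4·9=36, Z2→Kent 10·7=70, Z3→Farrow 11·10=110, Z4→Kent 9·25=225, Z5→Kent 3·14=42, Z6→Kent 12·20=240. Service 723; fixed 63; total 786.
Plan B: {Kent, Norris}: Z1→Kent 7·9=63, Z2→Kent 10·7=70, Z3→Kent 11·10=110, Z4→Norris 5·25=125, Z5→Kent 3·14=42, Z6→Norris 3·20=60. Service 470; fixed 70; total 540.
Difference: |786 − 540| = 246.

Plan B is cheaper by 246.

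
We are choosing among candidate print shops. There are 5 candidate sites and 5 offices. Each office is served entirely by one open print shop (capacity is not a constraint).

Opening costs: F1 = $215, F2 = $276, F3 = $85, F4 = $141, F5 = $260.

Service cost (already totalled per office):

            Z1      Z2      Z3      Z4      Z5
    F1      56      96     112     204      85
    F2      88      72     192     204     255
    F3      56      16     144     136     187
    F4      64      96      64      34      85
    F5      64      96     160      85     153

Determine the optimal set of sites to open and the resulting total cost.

For any fixed open set, each office goes to its cheapest open site; total = fixed + service.
{F3, F4}: Z1→F3 56, Z2→F3 16, Z3→F4 64, Z4→F4 34, Z5→F4 85. Service 255; fixed 226; total 481.
{F4}: Z1→F4 64, Z2→F4 96, Z3→F4 64, Z4→F4 34, Z5→F4 85. Service 343; fixed 141; total 484.
{F3}: service 539 + fixed 85 = 624
{F1, F2, F3, F4, F5}: Z1→F1 56, Z2→F3 16, Z3→F4 64, Z4→F4 34, Z5→F1 85. Service 255; fixed 977; total 1232.
No other subset beats 481.

Open F3 and F4; minimum total cost 481.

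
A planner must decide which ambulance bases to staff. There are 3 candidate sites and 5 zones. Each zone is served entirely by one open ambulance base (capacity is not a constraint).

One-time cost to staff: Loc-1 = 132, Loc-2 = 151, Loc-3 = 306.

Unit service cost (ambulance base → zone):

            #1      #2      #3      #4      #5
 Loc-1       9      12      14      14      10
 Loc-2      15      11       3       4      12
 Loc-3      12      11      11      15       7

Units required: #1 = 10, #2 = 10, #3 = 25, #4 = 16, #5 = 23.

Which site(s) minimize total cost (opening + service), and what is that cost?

Open Loc-2 only; minimum total cost 826.

For any fixed open set, each zone goes to its cheapest open site; total = fixed + service.
{Loc-2}: #1→Loc-2 15·10=150, #2→Loc-2 11·10=110, #3→Loc-2 3·25=75, #4→Loc-2 4·16=64, #5→Loc-2 12·23=276. Service 675; fixed 151; total 826.
{Loc-1, Loc-2}: service 569 + fixed 283 = 852
{Loc-2, Loc-3}: #1→Loc-3 12·10=120, #2→Loc-2 11·10=110, #3→Loc-2 3·25=75, #4→Loc-2 4·16=64, #5→Loc-3 7·23=161. Service 530; fixed 457; total 987.
{Loc-1, Loc-2, Loc-3}: service 500 + fixed 589 = 1089
(All 7 nonempty subsets were checked; Loc-2 only is lowest.)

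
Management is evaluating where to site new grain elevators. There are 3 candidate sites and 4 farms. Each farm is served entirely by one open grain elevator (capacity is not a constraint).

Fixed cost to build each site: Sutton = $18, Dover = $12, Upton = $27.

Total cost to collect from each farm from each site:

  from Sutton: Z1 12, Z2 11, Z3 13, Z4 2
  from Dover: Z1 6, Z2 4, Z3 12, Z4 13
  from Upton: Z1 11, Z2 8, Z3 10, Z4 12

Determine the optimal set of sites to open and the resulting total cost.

Open Dover only; minimum total cost 47.

For any fixed open set, each farm goes to its cheapest open site; total = fixed + service.
{Dover}: Z1→Dover 6, Z2→Dover 4, Z3→Dover 12, Z4→Dover 13. Service 35; fixed 12; total 47.
{Sutton, Dover}: Z1→Dover 6, Z2→Dover 4, Z3→Dover 12, Z4→Sutton 2. Service 24; fixed 30; total 54.
{Sutton}: service 38 + fixed 18 = 56
{Sutton, Dover, Upton}: Z1→Dover 6, Z2→Dover 4, Z3→Upton 10, Z4→Sutton 2. Service 22; fixed 57; total 79.
No other subset beats 47.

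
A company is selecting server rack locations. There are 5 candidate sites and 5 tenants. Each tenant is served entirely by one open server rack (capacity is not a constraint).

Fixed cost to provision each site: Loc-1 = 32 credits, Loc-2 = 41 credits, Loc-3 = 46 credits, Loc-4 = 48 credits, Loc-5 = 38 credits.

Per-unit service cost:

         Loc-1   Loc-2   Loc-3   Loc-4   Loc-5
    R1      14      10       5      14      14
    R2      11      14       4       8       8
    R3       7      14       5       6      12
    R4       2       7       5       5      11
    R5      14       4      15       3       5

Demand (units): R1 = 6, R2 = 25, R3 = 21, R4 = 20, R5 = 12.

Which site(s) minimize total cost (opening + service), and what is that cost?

Open Loc-1, Loc-3 and Loc-4; minimum total cost 437.

For any fixed open set, each tenant goes to its cheapest open site; total = fixed + service.
{Loc-1, Loc-3, Loc-4}: R1→Loc-3 5·6=30, R2→Loc-3 4·25=100, R3→Loc-3 5·21=105, R4→Loc-1 2·20=40, R5→Loc-4 3·12=36. Service 311; fixed 126; total 437.
{Loc-1, Loc-2, Loc-3}: R1→Loc-3 5·6=30, R2→Loc-3 4·25=100, R3→Loc-3 5·21=105, R4→Loc-1 2·20=40, R5→Loc-2 4·12=48. Service 323; fixed 119; total 442.
{Loc-1, Loc-3, Loc-5}: R1→Loc-3 5·6=30, R2→Loc-3 4·25=100, R3→Loc-3 5·21=105, R4→Loc-1 2·20=40, R5→Loc-5 5·12=60. Service 335; fixed 116; total 451.
{Loc-1, Loc-2, Loc-3, Loc-4, Loc-5}: R1→Loc-3 5·6=30, R2→Loc-3 4·25=100, R3→Loc-3 5·21=105, R4→Loc-1 2·20=40, R5→Loc-4 3·12=36. Service 311; fixed 205; total 516.
No other subset beats 437.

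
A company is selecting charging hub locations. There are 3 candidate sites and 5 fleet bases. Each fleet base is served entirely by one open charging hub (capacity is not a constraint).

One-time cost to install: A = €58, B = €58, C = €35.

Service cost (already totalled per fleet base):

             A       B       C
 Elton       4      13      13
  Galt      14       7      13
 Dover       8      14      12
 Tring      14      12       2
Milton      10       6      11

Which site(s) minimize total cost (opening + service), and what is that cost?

For any fixed open set, each fleet base goes to its cheapest open site; total = fixed + service.
{C}: Elton→C 13, Galt→C 13, Dover→C 12, Tring→C 2, Milton→C 11. Service 51; fixed 35; total 86.
{A}: service 50 + fixed 58 = 108
{B}: Elton→B 13, Galt→B 7, Dover→B 14, Tring→B 12, Milton→B 6. Service 52; fixed 58; total 110.
{A, B, C}: service 27 + fixed 151 = 178
(All 7 nonempty subsets were checked; C only is lowest.)

Open C only; minimum total cost 86.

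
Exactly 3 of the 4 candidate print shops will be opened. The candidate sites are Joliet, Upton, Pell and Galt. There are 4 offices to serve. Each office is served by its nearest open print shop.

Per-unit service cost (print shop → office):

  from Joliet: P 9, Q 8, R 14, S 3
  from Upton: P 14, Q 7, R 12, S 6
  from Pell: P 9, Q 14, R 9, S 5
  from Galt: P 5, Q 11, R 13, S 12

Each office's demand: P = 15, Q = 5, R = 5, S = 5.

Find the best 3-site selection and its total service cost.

With exactly 3 open, each office uses its cheapest among the chosen.
{Joliet, Pell, Galt}: P→Galt 5·15=75, Q→Joliet 8·5=40, R→Pell 9·5=45, S→Joliet 3·5=15. Service cost 175.
{Upton, Pell, Galt}: service cost 180
{Joliet, Upton, Galt}: service cost 185
Among all 4 size-3 choices, {Joliet, Pell, Galt} is lowest.

Choose Joliet, Pell and Galt; total service cost 175.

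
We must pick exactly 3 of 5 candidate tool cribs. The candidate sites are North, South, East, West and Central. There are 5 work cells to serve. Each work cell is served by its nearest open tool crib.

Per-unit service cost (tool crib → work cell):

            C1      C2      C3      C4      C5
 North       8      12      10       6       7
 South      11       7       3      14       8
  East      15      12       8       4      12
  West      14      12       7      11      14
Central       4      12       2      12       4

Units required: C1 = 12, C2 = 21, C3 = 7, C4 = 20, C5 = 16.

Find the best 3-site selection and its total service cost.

Choose South, East and Central; total service cost 353.

With exactly 3 open, each work cell uses its cheapest among the chosen.
{South, East, Central}: C1→Central 4·12=48, C2→South 7·21=147, C3→Central 2·7=14, C4→East 4·20=80, C5→Central 4·16=64. Service cost 353.
{North, South, Central}: service cost 393
{North, South, East}: service cost 456
Among all 10 size-3 choices, {South, East, Central} is lowest.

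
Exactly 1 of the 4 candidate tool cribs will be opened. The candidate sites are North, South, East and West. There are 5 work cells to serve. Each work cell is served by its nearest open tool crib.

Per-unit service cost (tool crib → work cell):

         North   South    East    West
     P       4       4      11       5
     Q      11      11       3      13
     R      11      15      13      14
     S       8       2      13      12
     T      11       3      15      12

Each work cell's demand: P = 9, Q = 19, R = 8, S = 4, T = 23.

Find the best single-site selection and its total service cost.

Choose South only; total service cost 442.

With exactly 1 open, each work cell uses its cheapest among the chosen.
{South}: P→South 4·9=36, Q→South 11·19=209, R→South 15·8=120, S→South 2·4=8, T→South 3·23=69. Service cost 442.
{North}: service cost 618
{East}: service cost 657
Among all 4 size-1 choices, {South} is lowest.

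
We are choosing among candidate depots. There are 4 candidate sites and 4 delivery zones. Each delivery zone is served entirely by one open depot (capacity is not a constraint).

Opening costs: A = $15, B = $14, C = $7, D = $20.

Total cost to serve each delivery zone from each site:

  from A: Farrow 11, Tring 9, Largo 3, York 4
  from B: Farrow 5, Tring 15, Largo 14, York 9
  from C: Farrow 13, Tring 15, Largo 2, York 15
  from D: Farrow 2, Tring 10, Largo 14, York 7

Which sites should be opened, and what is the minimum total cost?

For any fixed open set, each delivery zone goes to its cheapest open site; total = fixed + service.
{A}: Farrow→A 11, Tring→A 9, Largo→A 3, York→A 4. Service 27; fixed 15; total 42.
{A, C}: Farrow→A 11, Tring→A 9, Largo→C 2, York→A 4. Service 26; fixed 22; total 48.
{C, D}: service 21 + fixed 27 = 48
{A, B, C, D}: service 17 + fixed 56 = 73
No other subset beats 42.

Open A only; minimum total cost 42.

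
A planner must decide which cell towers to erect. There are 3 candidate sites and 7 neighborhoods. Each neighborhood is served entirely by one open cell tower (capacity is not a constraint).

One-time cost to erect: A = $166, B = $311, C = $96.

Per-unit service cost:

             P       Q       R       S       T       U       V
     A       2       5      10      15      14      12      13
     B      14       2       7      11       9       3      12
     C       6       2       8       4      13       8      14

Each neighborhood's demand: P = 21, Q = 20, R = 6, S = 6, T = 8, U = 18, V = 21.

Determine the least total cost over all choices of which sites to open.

Minimum total cost: 876

For any fixed open set, each neighborhood goes to its cheapest open site; total = fixed + service.
{C}: P→C 6·21=126, Q→C 2·20=40, R→C 8·6=48, S→C 4·6=24, T→C 13·8=104, U→C 8·18=144, V→C 14·21=294. Service 780; fixed 96; total 876.
{A, C}: P→A 2·21=42, Q→C 2·20=40, R→C 8·6=48, S→C 4·6=24, T→C 13·8=104, U→C 8·18=144, V→A 13·21=273. Service 675; fixed 262; total 937.
{B, C}: service 610 + fixed 407 = 1017
{A, B, C}: P→A 2·21=42, Q→B 2·20=40, R→B 7·6=42, S→C 4·6=24, T→B 9·8=72, U→B 3·18=54, V→B 12·21=252. Service 526; fixed 573; total 1099.
No other subset beats 876.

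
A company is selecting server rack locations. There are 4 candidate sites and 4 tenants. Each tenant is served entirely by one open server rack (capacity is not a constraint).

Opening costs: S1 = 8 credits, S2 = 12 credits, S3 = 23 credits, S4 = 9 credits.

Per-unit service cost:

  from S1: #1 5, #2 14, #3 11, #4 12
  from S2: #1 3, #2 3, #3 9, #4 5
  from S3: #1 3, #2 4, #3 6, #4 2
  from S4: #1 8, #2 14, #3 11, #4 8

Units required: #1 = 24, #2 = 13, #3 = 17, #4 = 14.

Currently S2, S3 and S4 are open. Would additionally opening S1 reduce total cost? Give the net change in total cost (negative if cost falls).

No — net change +8 (cost rises by 8).

Current service cost with {S2, S3, S4}: 241.
Adding S1: each tenant re-picks its cheapest; new service cost 241, saving 0.
Extra fixed cost: 8. Net change = 8 − 0 = 8.
(Totals: 285 → 293.)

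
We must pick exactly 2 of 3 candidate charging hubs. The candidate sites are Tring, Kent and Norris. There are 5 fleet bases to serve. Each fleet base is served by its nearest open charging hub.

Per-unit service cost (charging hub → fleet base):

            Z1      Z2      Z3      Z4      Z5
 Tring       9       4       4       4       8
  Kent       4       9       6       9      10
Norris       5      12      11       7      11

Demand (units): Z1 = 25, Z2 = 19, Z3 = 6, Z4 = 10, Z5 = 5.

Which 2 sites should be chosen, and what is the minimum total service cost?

With exactly 2 open, each fleet base uses its cheapest among the chosen.
{Tring, Kent}: Z1→Kent 4·25=100, Z2→Tring 4·19=76, Z3→Tring 4·6=24, Z4→Tring 4·10=40, Z5→Tring 8·5=40. Service cost 280.
{Tring, Norris}: service cost 305
{Kent, Norris}: service cost 427
Among all 3 size-2 choices, {Tring, Kent} is lowest.

Choose Tring and Kent; total service cost 280.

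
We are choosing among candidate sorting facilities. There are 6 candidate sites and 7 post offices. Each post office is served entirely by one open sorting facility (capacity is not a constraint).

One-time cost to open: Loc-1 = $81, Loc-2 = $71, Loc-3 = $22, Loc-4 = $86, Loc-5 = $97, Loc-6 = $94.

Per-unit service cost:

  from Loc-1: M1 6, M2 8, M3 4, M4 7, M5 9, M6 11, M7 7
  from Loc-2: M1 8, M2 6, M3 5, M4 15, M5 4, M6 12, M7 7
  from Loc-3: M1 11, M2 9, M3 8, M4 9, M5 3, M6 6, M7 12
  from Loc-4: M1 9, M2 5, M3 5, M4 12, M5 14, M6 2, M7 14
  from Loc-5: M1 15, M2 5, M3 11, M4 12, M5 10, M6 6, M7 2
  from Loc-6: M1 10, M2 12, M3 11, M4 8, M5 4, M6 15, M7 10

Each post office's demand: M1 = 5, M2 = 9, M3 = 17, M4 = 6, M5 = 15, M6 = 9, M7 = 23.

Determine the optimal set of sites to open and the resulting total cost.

Open Loc-1, Loc-3 and Loc-5; minimum total cost 530.

For any fixed open set, each post office goes to its cheapest open site; total = fixed + service.
{Loc-1, Loc-3, Loc-5}: M1→Loc-1 6·5=30, M2→Loc-5 5·9=45, M3→Loc-1 4·17=68, M4→Loc-1 7·6=42, M5→Loc-3 3·15=45, M6→Loc-3 6·9=54, M7→Loc-5 2·23=46. Service 330; fixed 200; total 530.
{Loc-3, Loc-4, Loc-5}: service 338 + fixed 205 = 543
{Loc-3, Loc-5}: M1→Loc-3 11·5=55, M2→Loc-5 5·9=45, M3→Loc-3 8·17=136, M4→Loc-3 9·6=54, M5→Loc-3 3·15=45, M6→Loc-3 6·9=54, M7→Loc-5 2·23=46. Service 435; fixed 119; total 554.
{Loc-1, Loc-2, Loc-3, Loc-4, Loc-5, Loc-6}: M1→Loc-1 6·5=30, M2→Loc-4 5·9=45, M3→Loc-1 4·17=68, M4→Loc-1 7·6=42, M5→Loc-3 3·15=45, M6→Loc-4 2·9=18, M7→Loc-5 2·23=46. Service 294; fixed 451; total 745.
No other subset beats 530.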